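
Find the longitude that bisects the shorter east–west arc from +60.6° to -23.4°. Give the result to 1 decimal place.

Signed shortest Δλ from +60.6° to -23.4° is -84.0°.
Midpoint longitude = +60.6° + (-84.0°)/2 = +60.6° − 42.0° = +18.6°.

+18.6°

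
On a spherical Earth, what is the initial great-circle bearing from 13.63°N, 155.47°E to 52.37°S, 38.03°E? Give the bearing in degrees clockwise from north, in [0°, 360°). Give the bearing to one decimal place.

Δλ = 38.03 − 155.47 = -117.44°.
θ = atan2( sin Δλ · cos φ₂ , cos φ₁ · sin φ₂ − sin φ₁ · cos φ₂ · cos Δλ )
  = atan2(-0.54187, -0.70336) = -142.390° → normalised to [0°, 360°): 217.610°.

217.6°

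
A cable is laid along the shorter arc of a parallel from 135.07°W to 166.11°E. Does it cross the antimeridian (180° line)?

Naïve |166.11 − -135.07| = 301.18° > 180°, so the shorter arc goes the other way round — across 180°.
Signed shortest Δλ = ((166.11 − -135.07 + 180) mod 360) − 180 = -58.82°.
Going west by 58.82° from -135.07° passes through 180° before reaching +166.11°.

Yes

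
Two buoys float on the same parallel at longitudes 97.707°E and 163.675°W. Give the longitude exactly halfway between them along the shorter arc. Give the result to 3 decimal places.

Signed shortest Δλ from +97.707° to -163.675° is +98.618°.
Midpoint longitude = +97.707° + (+98.618°)/2 = +97.707° + 49.309° = +147.016°.
(The naïve average (+97.707 + -163.675)/2 = -32.984° is on the wrong side of the globe.)

147.016°E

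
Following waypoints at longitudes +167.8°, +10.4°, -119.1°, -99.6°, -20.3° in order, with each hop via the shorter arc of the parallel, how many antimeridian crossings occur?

0

Leg 1: +167.8° → +10.4°, shortest Δλ = -157.4° (west) — does not cross 180°.
Leg 2: +10.4° → -119.1°, shortest Δλ = -129.5° (west) — does not cross 180°.
Leg 3: -119.1° → -99.6°, shortest Δλ = 19.5° (east) — does not cross 180°.
Leg 4: -99.6° → -20.3°, shortest Δλ = 79.3° (east) — does not cross 180°.
Total crossings: 0.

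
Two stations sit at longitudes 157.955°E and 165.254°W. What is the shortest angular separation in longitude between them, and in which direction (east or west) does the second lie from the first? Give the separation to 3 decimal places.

Raw difference: -165.254 − 157.955 = -323.209°.
Normalise into (−180°, 180°]: -323.209° + 360° = 36.791°.
Positive ⇒ the second point lies to the east; separation 36.791°.

36.791° east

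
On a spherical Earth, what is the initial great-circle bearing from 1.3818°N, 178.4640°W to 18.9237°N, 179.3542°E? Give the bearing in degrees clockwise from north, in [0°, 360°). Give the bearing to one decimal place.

Δλ = 179.3542 − -178.4640 = 357.8182°; wrapped into (−180°, 180°]: -2.1818°.
θ = atan2( sin Δλ · cos φ₂ , cos φ₁ · sin φ₂ − sin φ₁ · cos φ₂ · cos Δλ )
  = atan2(-0.03601, 0.30142) = -6.813° → normalised to [0°, 360°): 353.187°.

353.2°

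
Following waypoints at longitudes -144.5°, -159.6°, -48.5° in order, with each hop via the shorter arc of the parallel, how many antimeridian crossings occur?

0

Leg 1: -144.5° → -159.6°, shortest Δλ = -15.1° (west) — does not cross 180°.
Leg 2: -159.6° → -48.5°, shortest Δλ = 111.1° (east) — does not cross 180°.
Total crossings: 0.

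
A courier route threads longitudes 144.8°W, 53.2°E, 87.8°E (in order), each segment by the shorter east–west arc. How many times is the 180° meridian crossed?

Leg 1: -144.8° → +53.2°, shortest Δλ = -162.0° (west) — crosses 180°.
Leg 2: +53.2° → +87.8°, shortest Δλ = 34.6° (east) — does not cross 180°.
Total crossings: 1.

1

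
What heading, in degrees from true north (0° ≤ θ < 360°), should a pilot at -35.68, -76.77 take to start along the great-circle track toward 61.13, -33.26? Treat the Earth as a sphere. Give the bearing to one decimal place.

20.0°

Δλ = -33.26 − -76.77 = 43.51°.
θ = atan2( sin Δλ · cos φ₂ , cos φ₁ · sin φ₂ − sin φ₁ · cos φ₂ · cos Δλ )
  = atan2(0.33242, 0.91557) = 19.954° → normalised to [0°, 360°): 19.954°.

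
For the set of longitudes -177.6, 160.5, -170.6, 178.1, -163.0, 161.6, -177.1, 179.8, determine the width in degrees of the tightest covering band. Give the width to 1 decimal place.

36.5°

Sort the longitudes: -177.6°, -177.1°, -170.6°, -163.0°, +160.5°, +161.6°, +178.1°, +179.8°.
Eastward gaps between consecutive values (wrapping around): 0.5°, 6.5°, 7.6°, 323.5°, 1.1°, 16.5°, 1.7°, 2.6°.
Largest gap = 323.5° ⇒ minimal covering band is its complement: 360° − 323.5° = 36.5°.
Band runs from +160.5° eastward to -163.0°, crossing the antimeridian.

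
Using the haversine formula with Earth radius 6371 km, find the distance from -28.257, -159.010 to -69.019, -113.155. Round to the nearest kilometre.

Δλ = -113.155 − -159.010 = 45.855°.
Δφ = -69.019 − -28.257 = -40.762°.
a = sin²(Δφ/2) + cos φ₁ · cos φ₂ · sin²(Δλ/2) = 0.169150.
c = 2·atan2(√a, √(1−a)) = 0.84771 rad → d = 6371·c ≈ 5400.77 km.

5401 km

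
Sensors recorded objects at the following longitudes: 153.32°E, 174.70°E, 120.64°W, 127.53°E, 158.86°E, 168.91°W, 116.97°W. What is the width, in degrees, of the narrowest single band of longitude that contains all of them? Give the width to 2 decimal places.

115.50°

Sort the longitudes: -168.91°, -120.64°, -116.97°, +127.53°, +153.32°, +158.86°, +174.70°.
Eastward gaps between consecutive values (wrapping around): 48.27°, 3.67°, 244.50°, 25.79°, 5.54°, 15.84°, 16.39°.
Largest gap = 244.50° ⇒ minimal covering band is its complement: 360° − 244.50° = 115.50°.
Band runs from +127.53° eastward to -116.97°, crossing the antimeridian.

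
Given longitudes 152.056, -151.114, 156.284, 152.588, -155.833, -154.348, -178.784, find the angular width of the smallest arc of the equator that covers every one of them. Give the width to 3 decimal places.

Sort the longitudes: -178.784°, -155.833°, -154.348°, -151.114°, +152.056°, +152.588°, +156.284°.
Eastward gaps between consecutive values (wrapping around): 22.951°, 1.485°, 3.234°, 303.170°, 0.532°, 3.696°, 24.932°.
Largest gap = 303.170° ⇒ minimal covering band is its complement: 360° − 303.170° = 56.830°.
Band runs from +152.056° eastward to -151.114°, crossing the antimeridian.

56.830°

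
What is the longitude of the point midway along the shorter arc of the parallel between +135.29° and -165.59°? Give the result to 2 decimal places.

Signed shortest Δλ from +135.29° to -165.59° is +59.12°.
Midpoint longitude = +135.29° + (+59.12°)/2 = +135.29° + 29.56° = +164.85°.
(The naïve average (+135.29 + -165.59)/2 = -15.15° is on the wrong side of the globe.)

+164.85°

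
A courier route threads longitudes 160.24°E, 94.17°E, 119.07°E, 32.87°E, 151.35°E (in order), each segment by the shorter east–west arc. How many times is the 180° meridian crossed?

0

Leg 1: +160.24° → +94.17°, shortest Δλ = -66.07° (west) — does not cross 180°.
Leg 2: +94.17° → +119.07°, shortest Δλ = 24.9° (east) — does not cross 180°.
Leg 3: +119.07° → +32.87°, shortest Δλ = -86.2° (west) — does not cross 180°.
Leg 4: +32.87° → +151.35°, shortest Δλ = 118.48° (east) — does not cross 180°.
Total crossings: 0.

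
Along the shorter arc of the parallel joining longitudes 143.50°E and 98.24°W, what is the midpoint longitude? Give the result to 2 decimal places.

157.37°W

Signed shortest Δλ from +143.50° to -98.24° is +118.26°.
Midpoint longitude = +143.50° + (+118.26°)/2 = +143.50° + 59.13° = +202.63°.
Normalise into (−180°, 180°]: -157.37°.
(The naïve average (+143.50 + -98.24)/2 = 22.63° is on the wrong side of the globe.)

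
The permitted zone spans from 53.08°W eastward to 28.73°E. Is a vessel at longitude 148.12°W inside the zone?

Band width going east from -53.08° to +28.73°: ((28.73 − -53.08) mod 360) = 81.81°.
Offset of -148.12° east of the west edge: ((-148.12 − -53.08) mod 360) = 264.96°.
264.96° > 81.81° ⇒ outside.

No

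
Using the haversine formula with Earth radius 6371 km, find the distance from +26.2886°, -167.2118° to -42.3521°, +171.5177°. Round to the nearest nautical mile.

Δλ = 171.5177 − -167.2118 = 338.7295°; wrapped into (−180°, 180°]: -21.2705°.
Δφ = -42.3521 − 26.2886 = -68.6407°.
a = sin²(Δφ/2) + cos φ₁ · cos φ₂ · sin²(Δλ/2) = 0.340461.
c = 2·atan2(√a, √(1−a)) = 1.24604 rad → d = 6371·c ≈ 7938.51 km ≈ 4286.46 nmi.

4286 nmi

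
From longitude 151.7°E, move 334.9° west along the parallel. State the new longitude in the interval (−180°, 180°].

Start at +151.7°; shift −334.9° → -183.2°.
-183.2° lies outside (−180°, 180°]; add 360° → +176.8°.

176.8°E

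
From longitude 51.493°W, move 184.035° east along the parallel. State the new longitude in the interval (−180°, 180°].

132.542°E

Start at -51.493°; shift +184.035° → +132.542°.
+132.542° already lies in (−180°, 180°].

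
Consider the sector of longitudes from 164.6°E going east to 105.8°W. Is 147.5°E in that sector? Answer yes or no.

Band width going east from +164.6° to -105.8°: ((-105.8 − 164.6) mod 360) = 89.6°.
Offset of +147.5° east of the west edge: ((147.5 − 164.6) mod 360) = 342.9°.
342.9° > 89.6° ⇒ outside.

No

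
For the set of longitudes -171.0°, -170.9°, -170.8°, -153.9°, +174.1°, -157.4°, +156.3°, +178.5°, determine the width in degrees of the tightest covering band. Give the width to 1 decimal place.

Sort the longitudes: -171.0°, -170.9°, -170.8°, -157.4°, -153.9°, +156.3°, +174.1°, +178.5°.
Eastward gaps between consecutive values (wrapping around): 0.1°, 0.1°, 13.4°, 3.5°, 310.2°, 17.8°, 4.4°, 10.5°.
Largest gap = 310.2° ⇒ minimal covering band is its complement: 360° − 310.2° = 49.8°.
Band runs from +156.3° eastward to -153.9°, crossing the antimeridian.

49.8°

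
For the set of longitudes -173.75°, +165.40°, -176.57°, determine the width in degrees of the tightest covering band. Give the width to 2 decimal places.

Sort the longitudes: -176.57°, -173.75°, +165.40°.
Eastward gaps between consecutive values (wrapping around): 2.82°, 339.15°, 18.03°.
Largest gap = 339.15° ⇒ minimal covering band is its complement: 360° − 339.15° = 20.85°.
Band runs from +165.40° eastward to -173.75°, crossing the antimeridian.

20.85°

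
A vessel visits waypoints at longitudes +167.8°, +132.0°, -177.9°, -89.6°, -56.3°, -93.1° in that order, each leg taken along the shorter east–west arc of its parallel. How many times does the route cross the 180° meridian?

Leg 1: +167.8° → +132.0°, shortest Δλ = -35.8° (west) — does not cross 180°.
Leg 2: +132.0° → -177.9°, shortest Δλ = 50.1° (east) — crosses 180°.
Leg 3: -177.9° → -89.6°, shortest Δλ = 88.3° (east) — does not cross 180°.
Leg 4: -89.6° → -56.3°, shortest Δλ = 33.3° (east) — does not cross 180°.
Leg 5: -56.3° → -93.1°, shortest Δλ = -36.8° (west) — does not cross 180°.
Total crossings: 1.

1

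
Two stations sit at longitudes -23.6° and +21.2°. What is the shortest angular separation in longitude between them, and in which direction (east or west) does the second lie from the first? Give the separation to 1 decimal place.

Raw difference: 21.2 − -23.6 = 44.8°.
Normalise into (−180°, 180°]: 44.8° stays 44.8°.
Positive ⇒ the second point lies to the east; separation 44.8°.

44.8° east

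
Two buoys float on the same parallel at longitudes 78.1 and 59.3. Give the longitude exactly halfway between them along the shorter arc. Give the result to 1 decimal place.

+68.7°

Signed shortest Δλ from +78.1° to +59.3° is -18.8°.
Midpoint longitude = +78.1° + (-18.8°)/2 = +78.1° − 9.4° = +68.7°.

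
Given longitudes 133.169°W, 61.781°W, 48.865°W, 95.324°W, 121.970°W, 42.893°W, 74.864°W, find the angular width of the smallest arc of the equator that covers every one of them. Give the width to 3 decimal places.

Sort the longitudes: -133.169°, -121.970°, -95.324°, -74.864°, -61.781°, -48.865°, -42.893°.
Eastward gaps between consecutive values (wrapping around): 11.199°, 26.646°, 20.460°, 13.083°, 12.916°, 5.972°, 269.724°.
Largest gap = 269.724° ⇒ minimal covering band is its complement: 360° − 269.724° = 90.276°.
Band runs from -133.169° eastward to -42.893°.

90.276°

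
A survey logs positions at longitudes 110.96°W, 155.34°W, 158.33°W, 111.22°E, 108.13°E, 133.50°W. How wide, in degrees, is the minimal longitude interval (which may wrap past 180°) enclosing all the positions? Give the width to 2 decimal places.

Sort the longitudes: -158.33°, -155.34°, -133.50°, -110.96°, +108.13°, +111.22°.
Eastward gaps between consecutive values (wrapping around): 2.99°, 21.84°, 22.54°, 219.09°, 3.09°, 90.45°.
Largest gap = 219.09° ⇒ minimal covering band is its complement: 360° − 219.09° = 140.91°.
Band runs from +108.13° eastward to -110.96°, crossing the antimeridian.

140.91°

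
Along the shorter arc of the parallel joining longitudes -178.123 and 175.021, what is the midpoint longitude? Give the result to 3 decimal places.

Signed shortest Δλ from -178.123° to +175.021° is -6.856°.
Midpoint longitude = -178.123° + (-6.856°)/2 = -178.123° − 3.428° = -181.551°.
Normalise into (−180°, 180°]: +178.449°.
(The naïve average (-178.123 + +175.021)/2 = -1.551° is on the wrong side of the globe.)

+178.449°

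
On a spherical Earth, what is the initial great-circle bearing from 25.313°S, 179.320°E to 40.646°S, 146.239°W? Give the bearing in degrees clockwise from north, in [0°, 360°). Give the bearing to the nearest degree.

127°

Δλ = -146.239 − 179.320 = -325.559°; wrapped into (−180°, 180°]: 34.441°.
θ = atan2( sin Δλ · cos φ₂ , cos φ₁ · sin φ₂ − sin φ₁ · cos φ₂ · cos Δλ )
  = atan2(0.42912, -0.32130) = 126.824° → normalised to [0°, 360°): 126.824°.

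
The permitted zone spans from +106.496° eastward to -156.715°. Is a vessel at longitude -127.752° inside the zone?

No

Band width going east from +106.496° to -156.715°: ((-156.715 − 106.496) mod 360) = 96.789°.
Offset of -127.752° east of the west edge: ((-127.752 − 106.496) mod 360) = 125.752°.
125.752° > 96.789° ⇒ outside.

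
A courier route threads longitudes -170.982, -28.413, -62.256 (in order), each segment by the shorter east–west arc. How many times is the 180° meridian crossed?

0

Leg 1: -170.982° → -28.413°, shortest Δλ = 142.569° (east) — does not cross 180°.
Leg 2: -28.413° → -62.256°, shortest Δλ = -33.843° (west) — does not cross 180°.
Total crossings: 0.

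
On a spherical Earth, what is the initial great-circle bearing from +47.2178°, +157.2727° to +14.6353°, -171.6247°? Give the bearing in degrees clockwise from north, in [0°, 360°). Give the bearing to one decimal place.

131.1°

Δλ = -171.6247 − 157.2727 = -328.8974°; wrapped into (−180°, 180°]: 31.1026°.
θ = atan2( sin Δλ · cos φ₂ , cos φ₁ · sin φ₂ − sin φ₁ · cos φ₂ · cos Δλ )
  = atan2(0.49981, -0.43643) = 131.127° → normalised to [0°, 360°): 131.127°.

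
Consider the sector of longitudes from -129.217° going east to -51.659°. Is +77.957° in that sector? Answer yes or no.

Band width going east from -129.217° to -51.659°: ((-51.659 − -129.217) mod 360) = 77.558°.
Offset of +77.957° east of the west edge: ((77.957 − -129.217) mod 360) = 207.174°.
207.174° > 77.558° ⇒ outside.

No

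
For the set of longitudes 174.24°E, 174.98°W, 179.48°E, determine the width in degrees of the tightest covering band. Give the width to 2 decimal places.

Sort the longitudes: -174.98°, +174.24°, +179.48°.
Eastward gaps between consecutive values (wrapping around): 349.22°, 5.24°, 5.54°.
Largest gap = 349.22° ⇒ minimal covering band is its complement: 360° − 349.22° = 10.78°.
Band runs from +174.24° eastward to -174.98°, crossing the antimeridian.

10.78°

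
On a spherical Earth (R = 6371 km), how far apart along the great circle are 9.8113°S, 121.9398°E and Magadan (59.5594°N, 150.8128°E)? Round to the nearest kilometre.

Δλ = 150.8128 − 121.9398 = 28.8730°.
Δφ = 59.5594 − -9.8113 = 69.3707°.
a = sin²(Δφ/2) + cos φ₁ · cos φ₂ · sin²(Δλ/2) = 0.354869.
c = 2·atan2(√a, √(1−a)) = 1.27630 rad → d = 6371·c ≈ 8131.28 km.

8131 km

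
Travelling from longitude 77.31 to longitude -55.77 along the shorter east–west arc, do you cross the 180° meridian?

Signed shortest Δλ = ((-55.77 − 77.31 + 180) mod 360) − 180 = -133.08°.
Going west by 133.08° from +77.31° reaches -55.77° without touching 180°.

No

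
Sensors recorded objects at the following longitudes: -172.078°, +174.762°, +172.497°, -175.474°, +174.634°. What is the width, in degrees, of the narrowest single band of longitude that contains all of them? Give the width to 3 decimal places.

15.425°

Sort the longitudes: -175.474°, -172.078°, +172.497°, +174.634°, +174.762°.
Eastward gaps between consecutive values (wrapping around): 3.396°, 344.575°, 2.137°, 0.128°, 9.764°.
Largest gap = 344.575° ⇒ minimal covering band is its complement: 360° − 344.575° = 15.425°.
Band runs from +172.497° eastward to -172.078°, crossing the antimeridian.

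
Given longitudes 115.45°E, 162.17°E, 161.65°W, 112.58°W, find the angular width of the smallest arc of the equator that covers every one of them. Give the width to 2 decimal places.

Sort the longitudes: -161.65°, -112.58°, +115.45°, +162.17°.
Eastward gaps between consecutive values (wrapping around): 49.07°, 228.03°, 46.72°, 36.18°.
Largest gap = 228.03° ⇒ minimal covering band is its complement: 360° − 228.03° = 131.97°.
Band runs from +115.45° eastward to -112.58°, crossing the antimeridian.

131.97°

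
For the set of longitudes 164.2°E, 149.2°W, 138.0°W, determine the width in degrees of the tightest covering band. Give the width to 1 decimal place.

Sort the longitudes: -149.2°, -138.0°, +164.2°.
Eastward gaps between consecutive values (wrapping around): 11.2°, 302.2°, 46.6°.
Largest gap = 302.2° ⇒ minimal covering band is its complement: 360° − 302.2° = 57.8°.
Band runs from +164.2° eastward to -138.0°, crossing the antimeridian.

57.8°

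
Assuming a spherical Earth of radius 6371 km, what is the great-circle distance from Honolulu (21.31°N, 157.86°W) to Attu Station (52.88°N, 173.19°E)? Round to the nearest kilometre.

Δλ = 173.19 − -157.86 = 331.05°; wrapped into (−180°, 180°]: -28.95°.
Δφ = 52.88 − 21.31 = 31.57°.
a = sin²(Δφ/2) + cos φ₁ · cos φ₂ · sin²(Δλ/2) = 0.109127.
c = 2·atan2(√a, √(1−a)) = 0.67333 rad → d = 6371·c ≈ 4289.81 km.

4290 km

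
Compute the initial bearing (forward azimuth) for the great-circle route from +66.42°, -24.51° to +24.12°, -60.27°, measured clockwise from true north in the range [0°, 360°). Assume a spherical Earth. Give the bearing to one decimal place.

Δλ = -60.27 − -24.51 = -35.76°.
θ = atan2( sin Δλ · cos φ₂ , cos φ₁ · sin φ₂ − sin φ₁ · cos φ₂ · cos Δλ )
  = atan2(-0.53337, -0.51531) = -134.014° → normalised to [0°, 360°): 225.986°.

226.0°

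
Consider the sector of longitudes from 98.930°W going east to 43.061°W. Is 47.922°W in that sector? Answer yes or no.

Yes

Band width going east from -98.930° to -43.061°: ((-43.061 − -98.930) mod 360) = 55.869°.
Offset of -47.922° east of the west edge: ((-47.922 − -98.930) mod 360) = 51.008°.
51.008° ≤ 55.869° ⇒ inside.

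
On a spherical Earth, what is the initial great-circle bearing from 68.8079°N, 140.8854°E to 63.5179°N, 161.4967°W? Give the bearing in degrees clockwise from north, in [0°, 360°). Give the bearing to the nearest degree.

Δλ = -161.4967 − 140.8854 = -302.3821°; wrapped into (−180°, 180°]: 57.6179°.
θ = atan2( sin Δλ · cos φ₂ , cos φ₁ · sin φ₂ − sin φ₁ · cos φ₂ · cos Δλ )
  = atan2(0.37658, 0.10090) = 75.001° → normalised to [0°, 360°): 75.001°.

75°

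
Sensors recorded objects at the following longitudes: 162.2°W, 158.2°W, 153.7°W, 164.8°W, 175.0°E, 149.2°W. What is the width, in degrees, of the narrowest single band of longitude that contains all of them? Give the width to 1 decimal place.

35.8°

Sort the longitudes: -164.8°, -162.2°, -158.2°, -153.7°, -149.2°, +175.0°.
Eastward gaps between consecutive values (wrapping around): 2.6°, 4.0°, 4.5°, 4.5°, 324.2°, 20.2°.
Largest gap = 324.2° ⇒ minimal covering band is its complement: 360° − 324.2° = 35.8°.
Band runs from +175.0° eastward to -149.2°, crossing the antimeridian.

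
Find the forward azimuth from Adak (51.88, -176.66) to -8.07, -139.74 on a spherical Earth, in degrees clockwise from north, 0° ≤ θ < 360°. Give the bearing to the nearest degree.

140°

Δλ = -139.74 − -176.66 = 36.92°.
θ = atan2( sin Δλ · cos φ₂ , cos φ₁ · sin φ₂ − sin φ₁ · cos φ₂ · cos Δλ )
  = atan2(0.59475, -0.70939) = 140.024° → normalised to [0°, 360°): 140.024°.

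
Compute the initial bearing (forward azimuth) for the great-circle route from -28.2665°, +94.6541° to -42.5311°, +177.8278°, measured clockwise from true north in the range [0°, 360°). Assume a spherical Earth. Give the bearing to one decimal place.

Δλ = 177.8278 − 94.6541 = 83.1737°.
θ = atan2( sin Δλ · cos φ₂ , cos φ₁ · sin φ₂ − sin φ₁ · cos φ₂ · cos Δλ )
  = atan2(0.73169, -0.55390) = 127.126° → normalised to [0°, 360°): 127.126°.

127.1°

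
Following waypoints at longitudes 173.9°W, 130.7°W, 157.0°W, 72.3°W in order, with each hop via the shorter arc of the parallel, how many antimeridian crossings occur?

0

Leg 1: -173.9° → -130.7°, shortest Δλ = 43.2° (east) — does not cross 180°.
Leg 2: -130.7° → -157.0°, shortest Δλ = -26.3° (west) — does not cross 180°.
Leg 3: -157.0° → -72.3°, shortest Δλ = 84.7° (east) — does not cross 180°.
Total crossings: 0.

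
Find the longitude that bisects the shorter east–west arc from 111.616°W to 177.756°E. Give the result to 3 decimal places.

Signed shortest Δλ from -111.616° to +177.756° is -70.628°.
Midpoint longitude = -111.616° + (-70.628°)/2 = -111.616° − 35.314° = -146.930°.
(The naïve average (-111.616 + +177.756)/2 = 33.07° is on the wrong side of the globe.)

146.930°W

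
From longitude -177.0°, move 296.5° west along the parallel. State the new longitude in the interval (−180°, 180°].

-113.5°

Start at -177.0°; shift −296.5° → -473.5°.
-473.5° lies outside (−180°, 180°]; add 360° → -113.5°.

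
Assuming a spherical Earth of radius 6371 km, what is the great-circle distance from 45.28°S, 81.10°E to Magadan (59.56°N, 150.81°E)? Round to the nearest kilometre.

Δλ = 150.81 − 81.10 = 69.71°.
Δφ = 59.56 − -45.28 = 104.84°.
a = sin²(Δφ/2) + cos φ₁ · cos φ₂ · sin²(Δλ/2) = 0.744495.
c = 2·atan2(√a, √(1−a)) = 2.08173 rad → d = 6371·c ≈ 13262.69 km.

13263 km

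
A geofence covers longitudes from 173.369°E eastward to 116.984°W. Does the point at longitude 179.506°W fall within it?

Band width going east from +173.369° to -116.984°: ((-116.984 − 173.369) mod 360) = 69.647°.
Offset of -179.506° east of the west edge: ((-179.506 − 173.369) mod 360) = 7.125°.
7.125° ≤ 69.647° ⇒ inside.

Yes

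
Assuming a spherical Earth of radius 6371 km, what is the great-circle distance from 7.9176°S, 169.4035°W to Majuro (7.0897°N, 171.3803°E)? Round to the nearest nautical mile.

1461 nmi

Δλ = 171.3803 − -169.4035 = 340.7838°; wrapped into (−180°, 180°]: -19.2162°.
Δφ = 7.0897 − -7.9176 = 15.0073°.
a = sin²(Δφ/2) + cos φ₁ · cos φ₂ · sin²(Δλ/2) = 0.044435.
c = 2·atan2(√a, √(1−a)) = 0.42478 rad → d = 6371·c ≈ 2706.28 km ≈ 1461.27 nmi.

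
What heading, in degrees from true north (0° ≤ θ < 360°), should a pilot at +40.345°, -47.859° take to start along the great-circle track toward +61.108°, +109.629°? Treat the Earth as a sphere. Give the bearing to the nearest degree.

11°

Δλ = 109.629 − -47.859 = 157.488°.
θ = atan2( sin Δλ · cos φ₂ , cos φ₁ · sin φ₂ − sin φ₁ · cos φ₂ · cos Δλ )
  = atan2(0.18499, 0.95625) = 10.949° → normalised to [0°, 360°): 10.949°.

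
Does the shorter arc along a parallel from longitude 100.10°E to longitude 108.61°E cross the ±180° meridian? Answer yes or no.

No

Signed shortest Δλ = ((108.61 − 100.10 + 180) mod 360) − 180 = 8.51°.
Going east by 8.51° from +100.10° reaches +108.61° without touching 180°.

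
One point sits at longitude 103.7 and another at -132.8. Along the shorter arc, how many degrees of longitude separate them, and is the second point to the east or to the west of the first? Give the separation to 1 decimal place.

Raw difference: -132.8 − 103.7 = -236.5°.
Normalise into (−180°, 180°]: -236.5° + 360° = 123.5°.
Positive ⇒ the second point lies to the east; separation 123.5°.

123.5° east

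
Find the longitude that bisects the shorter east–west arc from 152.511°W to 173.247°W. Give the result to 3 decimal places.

Signed shortest Δλ from -152.511° to -173.247° is -20.736°.
Midpoint longitude = -152.511° + (-20.736°)/2 = -152.511° − 10.368° = -162.879°.

162.879°W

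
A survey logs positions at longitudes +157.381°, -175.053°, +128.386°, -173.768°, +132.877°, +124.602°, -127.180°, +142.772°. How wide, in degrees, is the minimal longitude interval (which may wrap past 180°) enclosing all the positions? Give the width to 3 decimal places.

Sort the longitudes: -175.053°, -173.768°, -127.180°, +124.602°, +128.386°, +132.877°, +142.772°, +157.381°.
Eastward gaps between consecutive values (wrapping around): 1.285°, 46.588°, 251.782°, 3.784°, 4.491°, 9.895°, 14.609°, 27.566°.
Largest gap = 251.782° ⇒ minimal covering band is its complement: 360° − 251.782° = 108.218°.
Band runs from +124.602° eastward to -127.180°, crossing the antimeridian.

108.218°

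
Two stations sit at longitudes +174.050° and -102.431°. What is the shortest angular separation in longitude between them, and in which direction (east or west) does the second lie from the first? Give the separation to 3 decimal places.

Raw difference: -102.431 − 174.050 = -276.481°.
Normalise into (−180°, 180°]: -276.481° + 360° = 83.519°.
Positive ⇒ the second point lies to the east; separation 83.519°.

83.519° east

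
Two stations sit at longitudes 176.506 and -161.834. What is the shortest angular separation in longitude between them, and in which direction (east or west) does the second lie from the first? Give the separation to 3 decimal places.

Raw difference: -161.834 − 176.506 = -338.34°.
Normalise into (−180°, 180°]: -338.34° + 360° = 21.66°.
Positive ⇒ the second point lies to the east; separation 21.660°.

21.660° east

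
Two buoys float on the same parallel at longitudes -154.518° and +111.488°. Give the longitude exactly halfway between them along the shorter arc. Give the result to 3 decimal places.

+158.485°

Signed shortest Δλ from -154.518° to +111.488° is -93.994°.
Midpoint longitude = -154.518° + (-93.994°)/2 = -154.518° − 46.997° = -201.515°.
Normalise into (−180°, 180°]: +158.485°.
(The naïve average (-154.518 + +111.488)/2 = -21.515° is on the wrong side of the globe.)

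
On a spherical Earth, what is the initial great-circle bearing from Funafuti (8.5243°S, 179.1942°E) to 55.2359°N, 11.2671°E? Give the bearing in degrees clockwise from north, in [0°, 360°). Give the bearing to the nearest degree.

351°

Δλ = 11.2671 − 179.1942 = -167.9271°.
θ = atan2( sin Δλ · cos φ₂ , cos φ₁ · sin φ₂ − sin φ₁ · cos φ₂ · cos Δλ )
  = atan2(-0.11926, 0.72978) = -9.281° → normalised to [0°, 360°): 350.719°.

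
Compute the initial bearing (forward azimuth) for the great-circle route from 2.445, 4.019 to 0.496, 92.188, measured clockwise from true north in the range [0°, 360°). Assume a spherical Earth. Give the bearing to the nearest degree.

Δλ = 92.188 − 4.019 = 88.169°.
θ = atan2( sin Δλ · cos φ₂ , cos φ₁ · sin φ₂ − sin φ₁ · cos φ₂ · cos Δλ )
  = atan2(0.99945, 0.00729) = 89.582° → normalised to [0°, 360°): 89.582°.

90°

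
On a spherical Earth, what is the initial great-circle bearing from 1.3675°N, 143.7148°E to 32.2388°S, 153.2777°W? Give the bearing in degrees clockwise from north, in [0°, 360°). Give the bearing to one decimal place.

Δλ = -153.2777 − 143.7148 = -296.9925°; wrapped into (−180°, 180°]: 63.0075°.
θ = atan2( sin Δλ · cos φ₂ , cos φ₁ · sin φ₂ − sin φ₁ · cos φ₂ · cos Δλ )
  = atan2(0.75369, -0.54246) = 125.744° → normalised to [0°, 360°): 125.744°.

125.7°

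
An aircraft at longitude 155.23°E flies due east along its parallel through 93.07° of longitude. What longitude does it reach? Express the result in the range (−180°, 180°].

Start at +155.23°; shift +93.07° → +248.30°.
+248.30° lies outside (−180°, 180°]; subtract 360° → -111.70°.

111.70°W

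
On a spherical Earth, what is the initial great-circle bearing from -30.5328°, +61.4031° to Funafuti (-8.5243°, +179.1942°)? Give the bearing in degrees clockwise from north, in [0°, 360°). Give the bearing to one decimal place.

Δλ = 179.1942 − 61.4031 = 117.7911°.
θ = atan2( sin Δλ · cos φ₂ , cos φ₁ · sin φ₂ − sin φ₁ · cos φ₂ · cos Δλ )
  = atan2(0.87488, -0.36193) = 112.474° → normalised to [0°, 360°): 112.474°.

112.5°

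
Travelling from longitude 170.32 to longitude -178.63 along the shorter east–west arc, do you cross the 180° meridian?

Yes

Naïve |-178.63 − 170.32| = 348.95° > 180°, so the shorter arc goes the other way round — across 180°.
Signed shortest Δλ = ((-178.63 − 170.32 + 180) mod 360) − 180 = 11.05°.
Going east by 11.05° from +170.32° passes through 180° before reaching -178.63°.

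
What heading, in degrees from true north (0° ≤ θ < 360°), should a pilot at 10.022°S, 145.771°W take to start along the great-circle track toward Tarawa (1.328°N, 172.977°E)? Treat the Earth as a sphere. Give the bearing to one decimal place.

283.1°

Δλ = 172.977 − -145.771 = 318.748°; wrapped into (−180°, 180°]: -41.252°.
θ = atan2( sin Δλ · cos φ₂ , cos φ₁ · sin φ₂ − sin φ₁ · cos φ₂ · cos Δλ )
  = atan2(-0.65919, 0.15362) = -76.882° → normalised to [0°, 360°): 283.118°.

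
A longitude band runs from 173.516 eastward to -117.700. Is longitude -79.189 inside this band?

No

Band width going east from +173.516° to -117.700°: ((-117.700 − 173.516) mod 360) = 68.784°.
Offset of -79.189° east of the west edge: ((-79.189 − 173.516) mod 360) = 107.295°.
107.295° > 68.784° ⇒ outside.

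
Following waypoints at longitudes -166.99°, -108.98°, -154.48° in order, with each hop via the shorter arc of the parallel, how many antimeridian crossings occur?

Leg 1: -166.99° → -108.98°, shortest Δλ = 58.01° (east) — does not cross 180°.
Leg 2: -108.98° → -154.48°, shortest Δλ = -45.5° (west) — does not cross 180°.
Total crossings: 0.

0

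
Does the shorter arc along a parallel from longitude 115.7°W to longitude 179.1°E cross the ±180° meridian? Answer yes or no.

Naïve |179.1 − -115.7| = 294.8° > 180°, so the shorter arc goes the other way round — across 180°.
Signed shortest Δλ = ((179.1 − -115.7 + 180) mod 360) − 180 = -65.2°.
Going west by 65.2° from -115.7° passes through 180° before reaching +179.1°.

Yes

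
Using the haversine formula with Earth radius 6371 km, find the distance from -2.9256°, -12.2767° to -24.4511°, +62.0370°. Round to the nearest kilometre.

8286 km

Δλ = 62.0370 − -12.2767 = 74.3137°.
Δφ = -24.4511 − -2.9256 = -21.5255°.
a = sin²(Δφ/2) + cos φ₁ · cos φ₂ · sin²(Δλ/2) = 0.366536.
c = 2·atan2(√a, √(1−a)) = 1.30059 rad → d = 6371·c ≈ 8286.08 km.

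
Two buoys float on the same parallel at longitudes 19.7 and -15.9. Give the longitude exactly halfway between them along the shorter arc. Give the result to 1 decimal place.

+1.9°

Signed shortest Δλ from +19.7° to -15.9° is -35.6°.
Midpoint longitude = +19.7° + (-35.6°)/2 = +19.7° − 17.8° = +1.9°.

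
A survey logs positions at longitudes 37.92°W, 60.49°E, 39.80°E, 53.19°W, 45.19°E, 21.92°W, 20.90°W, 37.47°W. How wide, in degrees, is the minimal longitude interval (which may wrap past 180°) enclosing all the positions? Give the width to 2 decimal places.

113.68°

Sort the longitudes: -53.19°, -37.92°, -37.47°, -21.92°, -20.90°, +39.80°, +45.19°, +60.49°.
Eastward gaps between consecutive values (wrapping around): 15.27°, 0.45°, 15.55°, 1.02°, 60.70°, 5.39°, 15.30°, 246.32°.
Largest gap = 246.32° ⇒ minimal covering band is its complement: 360° − 246.32° = 113.68°.
Band runs from -53.19° eastward to +60.49°.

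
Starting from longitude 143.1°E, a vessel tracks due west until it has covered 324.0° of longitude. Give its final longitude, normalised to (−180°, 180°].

179.1°E

Start at +143.1°; shift −324.0° → -180.9°.
-180.9° lies outside (−180°, 180°]; add 360° → +179.1°.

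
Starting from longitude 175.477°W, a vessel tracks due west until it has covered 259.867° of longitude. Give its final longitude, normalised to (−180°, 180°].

Start at -175.477°; shift −259.867° → -435.344°.
-435.344° lies outside (−180°, 180°]; add 360° → -75.344°.

75.344°W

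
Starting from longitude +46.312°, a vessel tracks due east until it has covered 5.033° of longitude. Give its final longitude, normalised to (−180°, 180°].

Start at +46.312°; shift +5.033° → +51.345°.
+51.345° already lies in (−180°, 180°].

+51.345°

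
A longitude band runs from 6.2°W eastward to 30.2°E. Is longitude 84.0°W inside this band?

Band width going east from -6.2° to +30.2°: ((30.2 − -6.2) mod 360) = 36.4°.
Offset of -84.0° east of the west edge: ((-84.0 − -6.2) mod 360) = 282.2°.
282.2° > 36.4° ⇒ outside.

No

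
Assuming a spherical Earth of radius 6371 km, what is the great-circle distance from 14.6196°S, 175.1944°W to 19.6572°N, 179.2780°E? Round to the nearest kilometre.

Δλ = 179.2780 − -175.1944 = 354.4724°; wrapped into (−180°, 180°]: -5.5276°.
Δφ = 19.6572 − -14.6196 = 34.2768°.
a = sin²(Δφ/2) + cos φ₁ · cos φ₂ · sin²(Δλ/2) = 0.088955.
c = 2·atan2(√a, √(1−a)) = 0.60573 rad → d = 6371·c ≈ 3859.08 km.

3859 km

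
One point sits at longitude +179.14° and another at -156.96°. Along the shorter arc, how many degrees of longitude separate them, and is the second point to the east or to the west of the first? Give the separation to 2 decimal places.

23.90° east

Raw difference: -156.96 − 179.14 = -336.1°.
Normalise into (−180°, 180°]: -336.1° + 360° = 23.9°.
Positive ⇒ the second point lies to the east; separation 23.90°.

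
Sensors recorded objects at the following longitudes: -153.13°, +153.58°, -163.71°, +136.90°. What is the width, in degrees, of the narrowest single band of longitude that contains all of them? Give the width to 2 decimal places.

Sort the longitudes: -163.71°, -153.13°, +136.90°, +153.58°.
Eastward gaps between consecutive values (wrapping around): 10.58°, 290.03°, 16.68°, 42.71°.
Largest gap = 290.03° ⇒ minimal covering band is its complement: 360° − 290.03° = 69.97°.
Band runs from +136.90° eastward to -153.13°, crossing the antimeridian.

69.97°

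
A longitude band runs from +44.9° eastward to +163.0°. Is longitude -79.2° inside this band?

No

Band width going east from +44.9° to +163.0°: ((163.0 − 44.9) mod 360) = 118.1°.
Offset of -79.2° east of the west edge: ((-79.2 − 44.9) mod 360) = 235.9°.
235.9° > 118.1° ⇒ outside.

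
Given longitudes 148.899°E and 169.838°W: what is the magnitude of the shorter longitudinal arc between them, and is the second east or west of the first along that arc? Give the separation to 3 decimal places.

41.263° east

Raw difference: -169.838 − 148.899 = -318.737°.
Normalise into (−180°, 180°]: -318.737° + 360° = 41.263°.
Positive ⇒ the second point lies to the east; separation 41.263°.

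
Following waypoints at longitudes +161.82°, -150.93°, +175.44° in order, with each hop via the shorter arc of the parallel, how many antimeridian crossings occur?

2

Leg 1: +161.82° → -150.93°, shortest Δλ = 47.25° (east) — crosses 180°.
Leg 2: -150.93° → +175.44°, shortest Δλ = -33.63° (west) — crosses 180°.
Total crossings: 2.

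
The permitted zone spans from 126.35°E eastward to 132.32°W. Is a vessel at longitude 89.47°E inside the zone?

No

Band width going east from +126.35° to -132.32°: ((-132.32 − 126.35) mod 360) = 101.33°.
Offset of +89.47° east of the west edge: ((89.47 − 126.35) mod 360) = 323.12°.
323.12° > 101.33° ⇒ outside.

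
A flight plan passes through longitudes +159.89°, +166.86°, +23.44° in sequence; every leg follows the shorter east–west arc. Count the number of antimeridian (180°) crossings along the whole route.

0

Leg 1: +159.89° → +166.86°, shortest Δλ = 6.97° (east) — does not cross 180°.
Leg 2: +166.86° → +23.44°, shortest Δλ = -143.42° (west) — does not cross 180°.
Total crossings: 0.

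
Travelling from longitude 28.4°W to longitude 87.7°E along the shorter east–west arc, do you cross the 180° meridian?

Signed shortest Δλ = ((87.7 − -28.4 + 180) mod 360) − 180 = 116.1°.
Going east by 116.1° from -28.4° reaches +87.7° without touching 180°.

No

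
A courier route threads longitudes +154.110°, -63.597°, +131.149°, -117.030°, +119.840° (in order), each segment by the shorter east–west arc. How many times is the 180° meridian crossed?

Leg 1: +154.110° → -63.597°, shortest Δλ = 142.293° (east) — crosses 180°.
Leg 2: -63.597° → +131.149°, shortest Δλ = -165.254° (west) — crosses 180°.
Leg 3: +131.149° → -117.030°, shortest Δλ = 111.821° (east) — crosses 180°.
Leg 4: -117.030° → +119.840°, shortest Δλ = -123.13° (west) — crosses 180°.
Total crossings: 4.

4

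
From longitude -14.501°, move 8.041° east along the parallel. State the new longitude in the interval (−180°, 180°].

-6.460°

Start at -14.501°; shift +8.041° → -6.460°.
-6.460° already lies in (−180°, 180°].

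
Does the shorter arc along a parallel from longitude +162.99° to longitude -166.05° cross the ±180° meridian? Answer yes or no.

Yes

Naïve |-166.05 − 162.99| = 329.04° > 180°, so the shorter arc goes the other way round — across 180°.
Signed shortest Δλ = ((-166.05 − 162.99 + 180) mod 360) − 180 = 30.96°.
Going east by 30.96° from +162.99° passes through 180° before reaching -166.05°.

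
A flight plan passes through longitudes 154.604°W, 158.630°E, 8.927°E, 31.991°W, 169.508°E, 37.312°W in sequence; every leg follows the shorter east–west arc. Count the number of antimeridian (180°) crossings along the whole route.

3

Leg 1: -154.604° → +158.630°, shortest Δλ = -46.766° (west) — crosses 180°.
Leg 2: +158.630° → +8.927°, shortest Δλ = -149.703° (west) — does not cross 180°.
Leg 3: +8.927° → -31.991°, shortest Δλ = -40.918° (west) — does not cross 180°.
Leg 4: -31.991° → +169.508°, shortest Δλ = -158.501° (west) — crosses 180°.
Leg 5: +169.508° → -37.312°, shortest Δλ = 153.18° (east) — crosses 180°.
Total crossings: 3.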